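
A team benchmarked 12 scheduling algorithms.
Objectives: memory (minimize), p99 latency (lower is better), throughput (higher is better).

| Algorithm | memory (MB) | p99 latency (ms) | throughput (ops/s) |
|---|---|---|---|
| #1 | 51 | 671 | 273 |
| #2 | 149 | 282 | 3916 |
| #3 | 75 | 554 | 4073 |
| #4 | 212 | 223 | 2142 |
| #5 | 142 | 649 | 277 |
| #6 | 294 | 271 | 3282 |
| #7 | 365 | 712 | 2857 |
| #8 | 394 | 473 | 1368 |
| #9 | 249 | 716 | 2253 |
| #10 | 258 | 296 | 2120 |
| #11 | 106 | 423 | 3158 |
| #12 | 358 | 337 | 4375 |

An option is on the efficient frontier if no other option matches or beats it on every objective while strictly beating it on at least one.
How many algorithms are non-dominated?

7

#1: not dominated (best memory).
#2: not dominated.
#3: not dominated.
#4: not dominated (best p99 latency).
#5: dominated by #3 (memory 75≤142, p99 latency 554≤649, throughput 4073≥277).
#6: not dominated.
#7: dominated by #2 (memory 149≤365, p99 latency 282≤712, throughput 3916≥2857).
#8: dominated by #2 (memory 149≤394, p99 latency 282≤473, throughput 3916≥1368).
#9: dominated by #2 (memory 149≤249, p99 latency 282≤716, throughput 3916≥2253).
#10: dominated by #2 (memory 149≤258, p99 latency 282≤296, throughput 3916≥2120).
#11: not dominated.
#12: not dominated (best throughput).
Pareto-optimal: #1, #2, #3, #4, #6, #11, #12 → 7.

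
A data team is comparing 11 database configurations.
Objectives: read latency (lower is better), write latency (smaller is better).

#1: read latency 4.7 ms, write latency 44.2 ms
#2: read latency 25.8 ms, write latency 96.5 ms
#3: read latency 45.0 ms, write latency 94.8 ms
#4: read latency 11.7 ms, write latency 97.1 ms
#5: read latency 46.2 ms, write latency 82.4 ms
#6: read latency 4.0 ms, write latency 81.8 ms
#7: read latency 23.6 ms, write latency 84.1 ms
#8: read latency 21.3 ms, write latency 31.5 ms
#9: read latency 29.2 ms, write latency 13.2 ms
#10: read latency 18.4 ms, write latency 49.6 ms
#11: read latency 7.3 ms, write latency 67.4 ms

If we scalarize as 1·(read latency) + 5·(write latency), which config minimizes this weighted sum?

#9

#1: 1·4.7 + 5·44.2 = 225.7
#2: 1·25.8 + 5·96.5 = 508.3
#3: 1·45.0 + 5·94.8 = 519.0
#4: 1·11.7 + 5·97.1 = 497.2
#5: 1·46.2 + 5·82.4 = 458.2
#6: 1·4.0 + 5·81.8 = 413.0
#7: 1·23.6 + 5·84.1 = 444.1
#8: 1·21.3 + 5·31.5 = 178.8
#9: 1·29.2 + 5·13.2 = 95.2
#10: 1·18.4 + 5·49.6 = 266.4
#11: 1·7.3 + 5·67.4 = 344.3
Lowest: #9 at 95.2.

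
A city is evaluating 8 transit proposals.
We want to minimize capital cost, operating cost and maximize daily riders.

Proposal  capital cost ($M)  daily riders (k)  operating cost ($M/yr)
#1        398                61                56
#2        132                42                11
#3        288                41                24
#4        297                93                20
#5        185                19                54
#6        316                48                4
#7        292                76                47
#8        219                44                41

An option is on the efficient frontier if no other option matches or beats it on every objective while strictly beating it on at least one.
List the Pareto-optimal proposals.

#1: dominated by #4 (capital cost 297≤398, daily riders 93≥61, operating cost 20≤56).
#2: not dominated (best capital cost).
#3: dominated by #2 (capital cost 132≤288, daily riders 42≥41, operating cost 11≤24).
#4: not dominated (best daily riders).
#5: dominated by #2 (capital cost 132≤185, daily riders 42≥19, operating cost 11≤54).
#6: not dominated (best operating cost).
#7: not dominated.
#8: not dominated.

#2, #4, #6, #7, #8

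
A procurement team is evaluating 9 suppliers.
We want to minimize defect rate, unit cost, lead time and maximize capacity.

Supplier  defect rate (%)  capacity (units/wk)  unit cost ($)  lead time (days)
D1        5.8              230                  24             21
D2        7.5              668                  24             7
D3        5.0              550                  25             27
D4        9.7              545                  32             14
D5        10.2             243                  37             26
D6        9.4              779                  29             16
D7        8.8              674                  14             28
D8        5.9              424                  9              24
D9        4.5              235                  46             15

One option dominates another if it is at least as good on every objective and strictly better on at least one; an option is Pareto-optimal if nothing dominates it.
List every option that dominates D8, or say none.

none

D1: worse on capacity (230 vs 424).
D2: worse on defect rate (7.5 vs 5.9).
D3: worse on unit cost (25 vs 9).
D4: worse on defect rate (9.7 vs 5.9).
D5: worse on defect rate (10.2 vs 5.9).
D6: worse on defect rate (9.4 vs 5.9).
D7: worse on defect rate (8.8 vs 5.9).
D9: worse on capacity (235 vs 424).
No option dominates D8.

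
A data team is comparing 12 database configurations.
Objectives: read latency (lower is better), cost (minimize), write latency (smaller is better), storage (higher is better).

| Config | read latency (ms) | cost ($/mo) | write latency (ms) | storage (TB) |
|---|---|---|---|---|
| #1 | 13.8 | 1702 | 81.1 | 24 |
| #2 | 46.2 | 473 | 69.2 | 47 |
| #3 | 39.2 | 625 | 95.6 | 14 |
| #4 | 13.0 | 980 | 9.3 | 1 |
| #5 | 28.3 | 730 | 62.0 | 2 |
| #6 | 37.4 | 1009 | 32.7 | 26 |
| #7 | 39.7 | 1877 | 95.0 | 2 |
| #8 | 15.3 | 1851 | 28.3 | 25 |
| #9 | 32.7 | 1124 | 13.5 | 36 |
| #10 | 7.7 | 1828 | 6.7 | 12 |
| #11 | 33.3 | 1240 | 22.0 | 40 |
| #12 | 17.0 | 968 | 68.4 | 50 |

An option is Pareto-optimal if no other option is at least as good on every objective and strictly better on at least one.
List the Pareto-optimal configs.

#1, #2, #3, #4, #5, #6, #8, #9, #10, #11, #12

#1: not dominated.
#2: not dominated (best cost).
#3: not dominated.
#4: not dominated.
#5: not dominated.
#6: not dominated.
#7: dominated by #1 (read latency 13.8≤39.7, cost 1702≤1877, write latency 81.1≤95.0, storage 24≥2).
#8: not dominated.
#9: not dominated.
#10: not dominated (best read latency).
#11: not dominated.
#12: not dominated (best storage).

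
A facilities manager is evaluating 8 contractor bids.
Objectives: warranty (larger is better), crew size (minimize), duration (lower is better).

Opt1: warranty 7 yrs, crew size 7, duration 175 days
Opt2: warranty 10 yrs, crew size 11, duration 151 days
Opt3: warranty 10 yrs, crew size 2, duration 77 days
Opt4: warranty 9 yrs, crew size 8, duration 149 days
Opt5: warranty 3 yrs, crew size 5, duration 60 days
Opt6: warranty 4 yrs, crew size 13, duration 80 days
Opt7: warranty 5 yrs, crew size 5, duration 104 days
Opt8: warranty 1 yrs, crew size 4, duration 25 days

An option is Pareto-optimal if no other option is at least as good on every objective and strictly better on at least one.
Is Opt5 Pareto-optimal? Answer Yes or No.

Opt1: worse on crew size (7 vs 5).
Opt2: worse on crew size (11 vs 5).
Opt3: worse on duration (77 vs 60).
Opt4: worse on crew size (8 vs 5).
Opt6: worse on crew size (13 vs 5).
Opt7: worse on duration (104 vs 60).
Opt8: worse on warranty (1 vs 3).
No option is at least as good as Opt5 on every objective and strictly better on one.

Yes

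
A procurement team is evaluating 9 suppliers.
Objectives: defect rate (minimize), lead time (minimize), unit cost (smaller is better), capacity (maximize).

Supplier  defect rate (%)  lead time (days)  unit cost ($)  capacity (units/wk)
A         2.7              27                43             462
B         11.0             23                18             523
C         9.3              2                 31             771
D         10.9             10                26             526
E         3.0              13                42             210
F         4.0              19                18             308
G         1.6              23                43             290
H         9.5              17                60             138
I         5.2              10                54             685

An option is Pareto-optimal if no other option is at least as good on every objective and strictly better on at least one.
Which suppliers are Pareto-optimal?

A, B, C, D, E, F, G, I

A: not dominated.
B: not dominated.
C: not dominated (best lead time).
D: not dominated.
E: not dominated.
F: not dominated.
G: not dominated (best defect rate).
H: dominated by C (defect rate 9.3≤9.5, lead time 2≤17, unit cost 31≤60, capacity 771≥138).
I: not dominated.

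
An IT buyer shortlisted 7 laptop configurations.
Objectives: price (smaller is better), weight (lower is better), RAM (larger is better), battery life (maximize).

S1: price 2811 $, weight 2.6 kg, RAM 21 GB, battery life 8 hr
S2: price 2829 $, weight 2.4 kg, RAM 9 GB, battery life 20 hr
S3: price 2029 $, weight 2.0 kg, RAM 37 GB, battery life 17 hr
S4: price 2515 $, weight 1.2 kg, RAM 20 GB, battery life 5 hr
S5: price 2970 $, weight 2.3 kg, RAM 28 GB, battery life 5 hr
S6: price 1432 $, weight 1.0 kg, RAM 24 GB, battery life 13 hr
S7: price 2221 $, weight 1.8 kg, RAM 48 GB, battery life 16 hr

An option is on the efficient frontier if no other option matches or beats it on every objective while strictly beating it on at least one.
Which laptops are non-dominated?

S1: dominated by S3 (price 2029≤2811, weight 2.0≤2.6, RAM 37≥21, battery life 17≥8).
S2: not dominated (best battery life).
S3: not dominated.
S4: dominated by S6 (price 1432≤2515, weight 1.0≤1.2, RAM 24≥20, battery life 13≥5).
S5: dominated by S3 (price 2029≤2970, weight 2.0≤2.3, RAM 37≥28, battery life 17≥5).
S6: not dominated (best price).
S7: not dominated (best RAM).

S2, S3, S6, S7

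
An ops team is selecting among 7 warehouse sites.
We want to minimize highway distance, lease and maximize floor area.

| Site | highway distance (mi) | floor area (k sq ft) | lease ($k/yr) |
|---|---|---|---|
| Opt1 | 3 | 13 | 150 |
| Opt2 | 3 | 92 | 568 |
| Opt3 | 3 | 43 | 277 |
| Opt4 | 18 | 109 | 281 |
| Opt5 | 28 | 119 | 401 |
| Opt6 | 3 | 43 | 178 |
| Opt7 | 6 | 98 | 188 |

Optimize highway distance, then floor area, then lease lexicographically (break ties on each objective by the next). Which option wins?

First minimize highway distance: best is 3, kept {Opt1, Opt2, Opt3, Opt6}.
Then maximize floor area: best is 92, kept {Opt2}.

Opt2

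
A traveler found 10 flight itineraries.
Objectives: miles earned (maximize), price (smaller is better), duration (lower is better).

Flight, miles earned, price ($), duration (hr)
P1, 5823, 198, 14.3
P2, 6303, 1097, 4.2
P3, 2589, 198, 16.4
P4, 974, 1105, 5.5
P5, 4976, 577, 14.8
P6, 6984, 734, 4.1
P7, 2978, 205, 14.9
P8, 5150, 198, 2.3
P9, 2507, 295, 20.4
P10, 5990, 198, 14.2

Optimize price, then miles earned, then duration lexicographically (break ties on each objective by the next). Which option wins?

First minimize price: best is 198, kept {P1, P3, P8, P10}.
Then maximize miles earned: best is 5990, kept {P10}.

P10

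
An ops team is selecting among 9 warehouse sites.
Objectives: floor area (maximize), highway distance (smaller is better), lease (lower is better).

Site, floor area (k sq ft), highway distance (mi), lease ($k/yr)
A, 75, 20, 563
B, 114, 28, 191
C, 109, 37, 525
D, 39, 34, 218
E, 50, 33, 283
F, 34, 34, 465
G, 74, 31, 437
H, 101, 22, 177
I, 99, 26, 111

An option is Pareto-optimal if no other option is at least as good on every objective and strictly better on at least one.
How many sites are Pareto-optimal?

4

A: not dominated (best highway distance).
B: not dominated (best floor area).
C: dominated by B (floor area 114≥109, highway distance 28≤37, lease 191≤525).
D: dominated by B (floor area 114≥39, highway distance 28≤34, lease 191≤218).
E: dominated by B (floor area 114≥50, highway distance 28≤33, lease 191≤283).
F: dominated by B (floor area 114≥34, highway distance 28≤34, lease 191≤465).
G: dominated by B (floor area 114≥74, highway distance 28≤31, lease 191≤437).
H: not dominated.
I: not dominated (best lease).
Pareto-optimal: A, B, H, I → 4.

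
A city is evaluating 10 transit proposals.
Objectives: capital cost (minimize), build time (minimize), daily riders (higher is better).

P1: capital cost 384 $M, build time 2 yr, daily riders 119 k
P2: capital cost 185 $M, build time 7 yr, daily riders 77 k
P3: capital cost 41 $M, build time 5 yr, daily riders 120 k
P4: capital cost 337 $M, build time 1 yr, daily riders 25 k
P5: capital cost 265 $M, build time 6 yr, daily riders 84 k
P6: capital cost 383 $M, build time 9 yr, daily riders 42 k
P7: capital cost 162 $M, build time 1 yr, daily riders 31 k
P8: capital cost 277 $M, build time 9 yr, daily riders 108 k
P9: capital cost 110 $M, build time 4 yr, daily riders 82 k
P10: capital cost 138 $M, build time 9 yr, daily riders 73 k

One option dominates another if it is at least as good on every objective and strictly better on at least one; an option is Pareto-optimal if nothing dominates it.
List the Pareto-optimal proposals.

P1: not dominated.
P2: dominated by P3 (capital cost 41≤185, build time 5≤7, daily riders 120≥77).
P3: not dominated (best capital cost).
P4: dominated by P7 (capital cost 162≤337, build time 1≤1, daily riders 31≥25).
P5: dominated by P3 (capital cost 41≤265, build time 5≤6, daily riders 120≥84).
P6: dominated by P2 (capital cost 185≤383, build time 7≤9, daily riders 77≥42).
P7: not dominated.
P8: dominated by P3 (capital cost 41≤277, build time 5≤9, daily riders 120≥108).
P9: not dominated.
P10: dominated by P3 (capital cost 41≤138, build time 5≤9, daily riders 120≥73).

P1, P3, P7, P9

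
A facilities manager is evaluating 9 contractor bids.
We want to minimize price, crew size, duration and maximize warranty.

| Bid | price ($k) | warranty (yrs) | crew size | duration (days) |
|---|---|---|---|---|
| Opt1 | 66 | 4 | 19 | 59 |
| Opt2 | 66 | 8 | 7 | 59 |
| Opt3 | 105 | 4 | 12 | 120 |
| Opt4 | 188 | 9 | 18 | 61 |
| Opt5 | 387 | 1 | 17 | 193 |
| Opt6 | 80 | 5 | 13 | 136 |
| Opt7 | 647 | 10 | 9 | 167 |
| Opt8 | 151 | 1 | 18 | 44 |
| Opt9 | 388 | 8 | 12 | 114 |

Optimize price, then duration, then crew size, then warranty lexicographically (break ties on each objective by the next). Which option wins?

First minimize price: best is 66, kept {Opt1, Opt2}.
Then minimize duration: best is 59, kept {Opt1, Opt2}.
Then minimize crew size: best is 7, kept {Opt2}.

Opt2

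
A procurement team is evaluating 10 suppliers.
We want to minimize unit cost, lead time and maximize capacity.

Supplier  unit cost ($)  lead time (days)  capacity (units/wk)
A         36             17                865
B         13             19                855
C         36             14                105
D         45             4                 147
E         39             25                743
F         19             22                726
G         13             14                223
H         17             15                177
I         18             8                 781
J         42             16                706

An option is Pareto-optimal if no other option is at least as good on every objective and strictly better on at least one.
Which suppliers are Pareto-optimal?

A: not dominated (best capacity).
B: not dominated.
C: dominated by G (unit cost 13≤36, lead time 14≤14, capacity 223≥105).
D: not dominated (best lead time).
E: dominated by A (unit cost 36≤39, lead time 17≤25, capacity 865≥743).
F: dominated by B (unit cost 13≤19, lead time 19≤22, capacity 855≥726).
G: not dominated.
H: dominated by G (unit cost 13≤17, lead time 14≤15, capacity 223≥177).
I: not dominated.
J: dominated by I (unit cost 18≤42, lead time 8≤16, capacity 781≥706).

A, B, D, G, I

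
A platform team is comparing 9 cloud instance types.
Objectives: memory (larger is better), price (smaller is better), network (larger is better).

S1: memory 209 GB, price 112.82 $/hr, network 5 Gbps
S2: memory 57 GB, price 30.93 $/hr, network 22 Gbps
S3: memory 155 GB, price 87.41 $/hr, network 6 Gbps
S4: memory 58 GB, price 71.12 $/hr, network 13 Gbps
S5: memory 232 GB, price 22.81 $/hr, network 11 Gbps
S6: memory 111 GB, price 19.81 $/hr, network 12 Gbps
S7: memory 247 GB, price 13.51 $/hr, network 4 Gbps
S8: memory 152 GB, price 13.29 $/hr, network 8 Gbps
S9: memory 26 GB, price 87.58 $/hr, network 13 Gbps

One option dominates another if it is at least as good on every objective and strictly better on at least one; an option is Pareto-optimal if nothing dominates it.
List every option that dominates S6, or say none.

S1: worse on price (112.82 vs 19.81).
S2: worse on memory (57 vs 111).
S3: worse on price (87.41 vs 19.81).
S4: worse on memory (58 vs 111).
S5: worse on price (22.81 vs 19.81).
S7: worse on network (4 vs 12).
S8: worse on network (8 vs 12).
S9: worse on memory (26 vs 111).
No option dominates S6.

none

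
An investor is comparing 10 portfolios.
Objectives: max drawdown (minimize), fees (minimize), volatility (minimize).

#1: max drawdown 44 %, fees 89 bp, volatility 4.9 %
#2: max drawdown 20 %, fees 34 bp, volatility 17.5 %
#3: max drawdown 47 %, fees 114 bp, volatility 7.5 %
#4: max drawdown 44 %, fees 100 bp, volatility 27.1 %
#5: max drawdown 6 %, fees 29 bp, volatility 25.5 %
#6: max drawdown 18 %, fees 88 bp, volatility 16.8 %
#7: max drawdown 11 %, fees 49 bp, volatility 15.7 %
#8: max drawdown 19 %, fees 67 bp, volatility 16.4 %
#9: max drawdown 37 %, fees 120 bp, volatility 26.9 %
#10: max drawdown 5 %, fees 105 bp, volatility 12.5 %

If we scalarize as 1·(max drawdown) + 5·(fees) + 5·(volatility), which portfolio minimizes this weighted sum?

#1: 1·44 + 5·89 + 5·4.9 = 513.5
#2: 1·20 + 5·34 + 5·17.5 = 277.5
#3: 1·47 + 5·114 + 5·7.5 = 654.5
#4: 1·44 + 5·100 + 5·27.1 = 679.5
#5: 1·6 + 5·29 + 5·25.5 = 278.5
#6: 1·18 + 5·88 + 5·16.8 = 542.0
#7: 1·11 + 5·49 + 5·15.7 = 334.5
#8: 1·19 + 5·67 + 5·16.4 = 436.0
#9: 1·37 + 5·120 + 5·26.9 = 771.5
#10: 1·5 + 5·105 + 5·12.5 = 592.5
Lowest: #2 at 277.5.

#2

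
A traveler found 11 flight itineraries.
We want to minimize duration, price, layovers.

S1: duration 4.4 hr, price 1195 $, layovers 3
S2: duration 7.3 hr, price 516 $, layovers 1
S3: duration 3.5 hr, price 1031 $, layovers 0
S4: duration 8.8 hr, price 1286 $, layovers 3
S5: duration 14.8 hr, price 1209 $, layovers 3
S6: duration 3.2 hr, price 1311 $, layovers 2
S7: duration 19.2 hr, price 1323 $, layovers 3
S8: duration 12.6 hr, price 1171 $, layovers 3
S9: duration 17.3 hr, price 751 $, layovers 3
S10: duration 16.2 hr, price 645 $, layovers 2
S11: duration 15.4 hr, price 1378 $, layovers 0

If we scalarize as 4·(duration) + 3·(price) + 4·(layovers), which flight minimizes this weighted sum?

S2

S1: 4·4.4 + 3·1195 + 4·3 = 3614.6
S2: 4·7.3 + 3·516 + 4·1 = 1581.2
S3: 4·3.5 + 3·1031 + 4·0 = 3107.0
S4: 4·8.8 + 3·1286 + 4·3 = 3905.2
S5: 4·14.8 + 3·1209 + 4·3 = 3698.2
S6: 4·3.2 + 3·1311 + 4·2 = 3953.8
S7: 4·19.2 + 3·1323 + 4·3 = 4057.8
S8: 4·12.6 + 3·1171 + 4·3 = 3575.4
S9: 4·17.3 + 3·751 + 4·3 = 2334.2
S10: 4·16.2 + 3·645 + 4·2 = 2007.8
S11: 4·15.4 + 3·1378 + 4·0 = 4195.6
Lowest: S2 at 1581.2.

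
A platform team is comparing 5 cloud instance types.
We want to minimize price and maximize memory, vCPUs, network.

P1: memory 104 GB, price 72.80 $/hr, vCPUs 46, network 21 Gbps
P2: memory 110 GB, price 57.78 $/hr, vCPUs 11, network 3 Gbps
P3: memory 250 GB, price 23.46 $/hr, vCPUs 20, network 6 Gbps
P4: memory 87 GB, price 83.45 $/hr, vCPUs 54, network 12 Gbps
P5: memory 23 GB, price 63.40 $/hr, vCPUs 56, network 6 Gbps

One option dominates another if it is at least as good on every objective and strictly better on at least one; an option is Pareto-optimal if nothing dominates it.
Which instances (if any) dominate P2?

P3

P3: memory 250≥110, price 23.46≤57.78, vCPUs 20≥11, network 6≥3 — dominates P2.
Others (P1, P4, P5) are each worse than P2 on at least one objective.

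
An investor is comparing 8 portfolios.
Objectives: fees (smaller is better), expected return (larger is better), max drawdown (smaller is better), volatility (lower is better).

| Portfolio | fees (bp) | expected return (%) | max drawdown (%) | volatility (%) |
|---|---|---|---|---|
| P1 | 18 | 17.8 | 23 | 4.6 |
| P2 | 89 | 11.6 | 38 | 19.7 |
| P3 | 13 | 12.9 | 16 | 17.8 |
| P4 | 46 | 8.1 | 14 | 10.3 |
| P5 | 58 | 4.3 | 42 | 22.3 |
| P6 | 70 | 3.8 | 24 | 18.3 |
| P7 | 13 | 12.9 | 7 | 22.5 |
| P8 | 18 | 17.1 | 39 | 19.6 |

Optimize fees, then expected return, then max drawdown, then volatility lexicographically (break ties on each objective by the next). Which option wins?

P7

First minimize fees: best is 13, kept {P3, P7}.
Then maximize expected return: best is 12.9, kept {P3, P7}.
Then minimize max drawdown: best is 7, kept {P7}.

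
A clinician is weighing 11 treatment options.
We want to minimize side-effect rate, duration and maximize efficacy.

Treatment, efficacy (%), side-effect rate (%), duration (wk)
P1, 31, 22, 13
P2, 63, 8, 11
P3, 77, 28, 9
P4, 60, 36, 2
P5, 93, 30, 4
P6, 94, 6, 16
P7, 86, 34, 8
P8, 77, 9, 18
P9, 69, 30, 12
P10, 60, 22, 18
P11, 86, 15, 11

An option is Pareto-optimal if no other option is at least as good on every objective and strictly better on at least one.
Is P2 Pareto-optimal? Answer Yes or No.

P1: worse on efficacy (31 vs 63).
P3: worse on side-effect rate (28 vs 8).
P4: worse on efficacy (60 vs 63).
P5: worse on side-effect rate (30 vs 8).
P6: worse on duration (16 vs 11).
P7: worse on side-effect rate (34 vs 8).
P8: worse on side-effect rate (9 vs 8).
P9: worse on side-effect rate (30 vs 8).
P10: worse on efficacy (60 vs 63).
P11: worse on side-effect rate (15 vs 8).
No option is at least as good as P2 on every objective and strictly better on one.

Yes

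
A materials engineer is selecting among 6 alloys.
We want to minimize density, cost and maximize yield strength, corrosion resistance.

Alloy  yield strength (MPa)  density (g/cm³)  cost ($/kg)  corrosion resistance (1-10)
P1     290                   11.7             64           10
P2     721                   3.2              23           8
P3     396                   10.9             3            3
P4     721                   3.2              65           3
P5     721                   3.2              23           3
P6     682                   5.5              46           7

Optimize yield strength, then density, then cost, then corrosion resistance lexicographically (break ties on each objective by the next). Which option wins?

P2

First maximize yield strength: best is 721, kept {P2, P4, P5}.
Then minimize density: best is 3.2, kept {P2, P4, P5}.
Then minimize cost: best is 23, kept {P2, P5}.
Then maximize corrosion resistance: best is 8, kept {P2}.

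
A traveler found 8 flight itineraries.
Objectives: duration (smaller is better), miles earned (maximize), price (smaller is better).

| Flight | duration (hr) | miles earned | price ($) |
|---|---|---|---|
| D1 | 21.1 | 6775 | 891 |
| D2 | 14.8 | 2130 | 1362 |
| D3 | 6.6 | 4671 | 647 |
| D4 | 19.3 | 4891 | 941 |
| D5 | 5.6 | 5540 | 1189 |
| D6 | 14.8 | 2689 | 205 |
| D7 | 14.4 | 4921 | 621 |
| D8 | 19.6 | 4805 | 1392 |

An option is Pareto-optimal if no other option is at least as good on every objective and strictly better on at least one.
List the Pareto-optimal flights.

D1: not dominated (best miles earned).
D2: dominated by D3 (duration 6.6≤14.8, miles earned 4671≥2130, price 647≤1362).
D3: not dominated.
D4: dominated by D7 (duration 14.4≤19.3, miles earned 4921≥4891, price 621≤941).
D5: not dominated (best duration).
D6: not dominated (best price).
D7: not dominated.
D8: dominated by D4 (duration 19.3≤19.6, miles earned 4891≥4805, price 941≤1392).

D1, D3, D5, D6, D7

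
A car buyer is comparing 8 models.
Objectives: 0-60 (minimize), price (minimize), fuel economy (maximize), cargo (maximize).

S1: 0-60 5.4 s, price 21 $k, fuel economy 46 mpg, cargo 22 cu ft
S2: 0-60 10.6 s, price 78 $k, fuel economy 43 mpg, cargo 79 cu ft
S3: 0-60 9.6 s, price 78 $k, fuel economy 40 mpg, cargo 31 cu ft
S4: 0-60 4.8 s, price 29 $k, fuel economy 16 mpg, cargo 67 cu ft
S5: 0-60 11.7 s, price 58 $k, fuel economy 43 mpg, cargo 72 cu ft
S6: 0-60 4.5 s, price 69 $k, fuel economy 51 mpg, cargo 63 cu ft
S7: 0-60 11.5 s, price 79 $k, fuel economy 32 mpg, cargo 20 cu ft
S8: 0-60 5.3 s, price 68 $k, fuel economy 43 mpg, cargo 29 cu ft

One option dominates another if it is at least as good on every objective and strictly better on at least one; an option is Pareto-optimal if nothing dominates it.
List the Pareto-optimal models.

S1, S2, S4, S5, S6, S8

S1: not dominated (best price).
S2: not dominated (best cargo).
S3: dominated by S6 (0-60 4.5≤9.6, price 69≤78, fuel economy 51≥40, cargo 63≥31).
S4: not dominated.
S5: not dominated.
S6: not dominated (best 0-60).
S7: dominated by S1 (0-60 5.4≤11.5, price 21≤79, fuel economy 46≥32, cargo 22≥20).
S8: not dominated.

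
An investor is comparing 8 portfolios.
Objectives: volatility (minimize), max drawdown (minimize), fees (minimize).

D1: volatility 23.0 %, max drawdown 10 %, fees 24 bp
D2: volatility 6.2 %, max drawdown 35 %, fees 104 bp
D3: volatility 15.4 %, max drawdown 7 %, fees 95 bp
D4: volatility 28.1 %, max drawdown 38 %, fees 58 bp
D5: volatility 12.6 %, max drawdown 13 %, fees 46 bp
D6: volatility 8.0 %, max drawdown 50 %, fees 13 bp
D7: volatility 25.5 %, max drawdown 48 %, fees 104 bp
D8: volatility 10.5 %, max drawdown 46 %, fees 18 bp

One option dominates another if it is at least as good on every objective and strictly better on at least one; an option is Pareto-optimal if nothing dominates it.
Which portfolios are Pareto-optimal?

D1, D2, D3, D5, D6, D8

D1: not dominated.
D2: not dominated (best volatility).
D3: not dominated (best max drawdown).
D4: dominated by D1 (volatility 23.0≤28.1, max drawdown 10≤38, fees 24≤58).
D5: not dominated.
D6: not dominated (best fees).
D7: dominated by D1 (volatility 23.0≤25.5, max drawdown 10≤48, fees 24≤104).
D8: not dominated.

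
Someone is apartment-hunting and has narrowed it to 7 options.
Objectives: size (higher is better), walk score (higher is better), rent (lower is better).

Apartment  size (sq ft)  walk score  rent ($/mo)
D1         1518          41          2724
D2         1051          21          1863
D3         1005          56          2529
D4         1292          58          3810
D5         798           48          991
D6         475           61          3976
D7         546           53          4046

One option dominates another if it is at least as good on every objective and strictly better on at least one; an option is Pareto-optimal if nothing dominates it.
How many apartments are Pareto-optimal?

D1: not dominated (best size).
D2: not dominated.
D3: not dominated.
D4: not dominated.
D5: not dominated (best rent).
D6: not dominated (best walk score).
D7: dominated by D3 (size 1005≥546, walk score 56≥53, rent 2529≤4046).
Pareto-optimal: D1, D2, D3, D4, D5, D6 → 6.

6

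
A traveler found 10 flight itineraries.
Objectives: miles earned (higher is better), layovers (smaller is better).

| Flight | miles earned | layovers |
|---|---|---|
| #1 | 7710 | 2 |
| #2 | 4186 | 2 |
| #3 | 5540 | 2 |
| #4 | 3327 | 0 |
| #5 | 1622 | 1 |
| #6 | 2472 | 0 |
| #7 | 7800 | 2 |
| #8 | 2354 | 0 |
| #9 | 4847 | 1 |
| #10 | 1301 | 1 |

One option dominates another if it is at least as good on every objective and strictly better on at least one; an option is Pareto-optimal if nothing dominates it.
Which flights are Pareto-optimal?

#4, #7, #9

#1: dominated by #7 (miles earned 7800≥7710, layovers 2≤2).
#2: dominated by #1 (miles earned 7710≥4186, layovers 2≤2).
#3: dominated by #1 (miles earned 7710≥5540, layovers 2≤2).
#4: not dominated.
#5: dominated by #4 (miles earned 3327≥1622, layovers 0≤1).
#6: dominated by #4 (miles earned 3327≥2472, layovers 0≤0).
#7: not dominated (best miles earned).
#8: dominated by #4 (miles earned 3327≥2354, layovers 0≤0).
#9: not dominated.
#10: dominated by #4 (miles earned 3327≥1301, layovers 0≤1).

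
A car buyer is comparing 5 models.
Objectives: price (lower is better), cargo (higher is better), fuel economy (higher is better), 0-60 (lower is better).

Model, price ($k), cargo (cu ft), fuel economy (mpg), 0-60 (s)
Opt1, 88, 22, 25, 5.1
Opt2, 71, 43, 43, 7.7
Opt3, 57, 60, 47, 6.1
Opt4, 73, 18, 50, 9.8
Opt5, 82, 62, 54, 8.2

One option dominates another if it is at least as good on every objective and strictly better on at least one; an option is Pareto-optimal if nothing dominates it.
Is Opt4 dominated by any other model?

Opt1: worse on price (88 vs 73).
Opt2: worse on fuel economy (43 vs 50).
Opt3: worse on fuel economy (47 vs 50).
Opt5: worse on price (82 vs 73).
No option is at least as good as Opt4 on every objective and strictly better on one.

No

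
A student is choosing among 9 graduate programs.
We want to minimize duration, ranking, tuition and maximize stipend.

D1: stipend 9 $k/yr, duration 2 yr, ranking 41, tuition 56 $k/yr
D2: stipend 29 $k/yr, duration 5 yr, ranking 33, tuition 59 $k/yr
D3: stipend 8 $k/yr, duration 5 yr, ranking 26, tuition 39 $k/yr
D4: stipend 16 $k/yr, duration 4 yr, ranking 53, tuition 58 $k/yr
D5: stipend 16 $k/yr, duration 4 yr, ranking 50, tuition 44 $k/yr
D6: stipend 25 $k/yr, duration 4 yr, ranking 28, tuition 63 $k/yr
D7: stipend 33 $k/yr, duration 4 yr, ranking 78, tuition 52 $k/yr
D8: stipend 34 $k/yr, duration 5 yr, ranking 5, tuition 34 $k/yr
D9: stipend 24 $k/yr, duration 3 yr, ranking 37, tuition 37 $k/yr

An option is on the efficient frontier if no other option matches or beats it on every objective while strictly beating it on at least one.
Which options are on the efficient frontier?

D1, D6, D7, D8, D9

D1: not dominated (best duration).
D2: dominated by D8 (stipend 34≥29, duration 5≤5, ranking 5≤33, tuition 34≤59).
D3: dominated by D8 (stipend 34≥8, duration 5≤5, ranking 5≤26, tuition 34≤39).
D4: dominated by D5 (stipend 16≥16, duration 4≤4, ranking 50≤53, tuition 44≤58).
D5: dominated by D9 (stipend 24≥16, duration 3≤4, ranking 37≤50, tuition 37≤44).
D6: not dominated.
D7: not dominated.
D8: not dominated (best stipend).
D9: not dominated.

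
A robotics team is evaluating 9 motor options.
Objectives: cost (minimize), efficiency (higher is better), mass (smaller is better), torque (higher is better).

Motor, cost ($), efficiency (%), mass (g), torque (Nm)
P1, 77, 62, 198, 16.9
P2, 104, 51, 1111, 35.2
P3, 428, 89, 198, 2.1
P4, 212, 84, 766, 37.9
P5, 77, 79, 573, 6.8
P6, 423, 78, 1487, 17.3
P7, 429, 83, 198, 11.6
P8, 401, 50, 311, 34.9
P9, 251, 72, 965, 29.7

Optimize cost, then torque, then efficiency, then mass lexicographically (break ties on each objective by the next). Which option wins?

P1

First minimize cost: best is 77, kept {P1, P5}.
Then maximize torque: best is 16.9, kept {P1}.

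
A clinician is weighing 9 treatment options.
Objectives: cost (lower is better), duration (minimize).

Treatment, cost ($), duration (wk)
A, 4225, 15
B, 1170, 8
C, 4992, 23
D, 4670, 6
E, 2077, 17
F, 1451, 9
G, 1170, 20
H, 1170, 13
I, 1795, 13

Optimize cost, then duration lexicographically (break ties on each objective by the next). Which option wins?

B

First minimize cost: best is 1170, kept {B, G, H}.
Then minimize duration: best is 8, kept {B}.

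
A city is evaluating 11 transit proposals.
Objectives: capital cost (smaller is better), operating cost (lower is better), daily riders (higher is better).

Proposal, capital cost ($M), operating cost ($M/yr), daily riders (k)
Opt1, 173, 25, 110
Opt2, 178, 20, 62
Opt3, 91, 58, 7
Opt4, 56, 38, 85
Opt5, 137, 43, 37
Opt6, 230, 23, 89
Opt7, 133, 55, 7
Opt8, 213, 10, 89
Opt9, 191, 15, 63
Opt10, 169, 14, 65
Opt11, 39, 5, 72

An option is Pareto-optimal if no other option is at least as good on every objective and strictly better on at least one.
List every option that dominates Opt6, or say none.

Opt8: capital cost 213≤230, operating cost 10≤23, daily riders 89≥89 — dominates Opt6.
Others (Opt1, Opt2, Opt3, Opt4, Opt5, Opt7, Opt9, Opt10, Opt11) are each worse than Opt6 on at least one objective.

Opt8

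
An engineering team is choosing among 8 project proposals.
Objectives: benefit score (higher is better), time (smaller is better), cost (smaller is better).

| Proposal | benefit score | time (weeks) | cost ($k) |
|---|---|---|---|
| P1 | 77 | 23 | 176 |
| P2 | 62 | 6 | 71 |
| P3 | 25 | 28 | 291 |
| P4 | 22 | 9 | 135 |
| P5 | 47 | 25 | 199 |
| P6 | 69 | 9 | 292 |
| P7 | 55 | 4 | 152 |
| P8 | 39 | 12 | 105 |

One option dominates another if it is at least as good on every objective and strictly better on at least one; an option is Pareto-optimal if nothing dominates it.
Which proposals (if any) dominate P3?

P1: benefit score 77≥25, time 23≤28, cost 176≤291 — dominates P3.
P2: benefit score 62≥25, time 6≤28, cost 71≤291 — dominates P3.
P5: benefit score 47≥25, time 25≤28, cost 199≤291 — dominates P3.
P7: benefit score 55≥25, time 4≤28, cost 152≤291 — dominates P3.
P8: benefit score 39≥25, time 12≤28, cost 105≤291 — dominates P3.
Others (P4, P6) are each worse than P3 on at least one objective.

P1, P2, P5, P7, P8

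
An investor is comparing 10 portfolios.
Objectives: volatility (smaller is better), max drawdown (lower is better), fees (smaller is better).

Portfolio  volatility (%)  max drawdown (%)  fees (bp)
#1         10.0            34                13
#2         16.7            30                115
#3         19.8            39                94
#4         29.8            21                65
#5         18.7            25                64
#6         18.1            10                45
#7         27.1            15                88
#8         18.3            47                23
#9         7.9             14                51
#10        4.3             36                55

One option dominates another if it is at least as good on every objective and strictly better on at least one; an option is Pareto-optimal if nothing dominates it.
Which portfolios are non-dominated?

#1: not dominated (best fees).
#2: dominated by #9 (volatility 7.9≤16.7, max drawdown 14≤30, fees 51≤115).
#3: dominated by #1 (volatility 10.0≤19.8, max drawdown 34≤39, fees 13≤94).
#4: dominated by #6 (volatility 18.1≤29.8, max drawdown 10≤21, fees 45≤65).
#5: dominated by #6 (volatility 18.1≤18.7, max drawdown 10≤25, fees 45≤64).
#6: not dominated (best max drawdown).
#7: dominated by #6 (volatility 18.1≤27.1, max drawdown 10≤15, fees 45≤88).
#8: dominated by #1 (volatility 10.0≤18.3, max drawdown 34≤47, fees 13≤23).
#9: not dominated.
#10: not dominated (best volatility).

#1, #6, #9, #10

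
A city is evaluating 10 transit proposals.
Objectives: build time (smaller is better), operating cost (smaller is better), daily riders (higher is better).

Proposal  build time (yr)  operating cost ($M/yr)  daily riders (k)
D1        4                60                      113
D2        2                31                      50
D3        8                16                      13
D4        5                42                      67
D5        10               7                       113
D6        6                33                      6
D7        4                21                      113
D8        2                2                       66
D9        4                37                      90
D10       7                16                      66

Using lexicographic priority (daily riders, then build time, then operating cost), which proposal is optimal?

First maximize daily riders: best is 113, kept {D1, D5, D7}.
Then minimize build time: best is 4, kept {D1, D7}.
Then minimize operating cost: best is 21, kept {D7}.

D7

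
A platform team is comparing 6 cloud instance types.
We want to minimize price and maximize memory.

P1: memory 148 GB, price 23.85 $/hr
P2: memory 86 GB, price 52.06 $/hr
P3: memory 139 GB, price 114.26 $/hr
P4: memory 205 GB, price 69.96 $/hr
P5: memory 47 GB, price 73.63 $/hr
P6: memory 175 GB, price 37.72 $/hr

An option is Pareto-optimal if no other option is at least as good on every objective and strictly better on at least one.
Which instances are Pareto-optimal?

P1: not dominated (best price).
P2: dominated by P1 (memory 148≥86, price 23.85≤52.06).
P3: dominated by P1 (memory 148≥139, price 23.85≤114.26).
P4: not dominated (best memory).
P5: dominated by P1 (memory 148≥47, price 23.85≤73.63).
P6: not dominated.

P1, P4, P6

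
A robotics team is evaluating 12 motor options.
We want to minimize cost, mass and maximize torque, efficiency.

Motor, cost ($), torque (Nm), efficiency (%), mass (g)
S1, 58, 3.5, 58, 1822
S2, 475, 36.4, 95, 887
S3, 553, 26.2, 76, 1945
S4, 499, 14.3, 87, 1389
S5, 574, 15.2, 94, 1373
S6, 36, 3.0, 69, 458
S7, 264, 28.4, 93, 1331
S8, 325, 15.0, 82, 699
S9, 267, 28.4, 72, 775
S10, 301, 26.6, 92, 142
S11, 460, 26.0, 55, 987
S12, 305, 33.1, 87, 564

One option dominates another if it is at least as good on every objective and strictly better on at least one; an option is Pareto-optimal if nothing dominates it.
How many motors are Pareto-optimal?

7

S1: not dominated.
S2: not dominated (best torque).
S3: dominated by S2 (cost 475≤553, torque 36.4≥26.2, efficiency 95≥76, mass 887≤1945).
S4: dominated by S2 (cost 475≤499, torque 36.4≥14.3, efficiency 95≥87, mass 887≤1389).
S5: dominated by S2 (cost 475≤574, torque 36.4≥15.2, efficiency 95≥94, mass 887≤1373).
S6: not dominated (best cost).
S7: not dominated.
S8: dominated by S10 (cost 301≤325, torque 26.6≥15.0, efficiency 92≥82, mass 142≤699).
S9: not dominated.
S10: not dominated (best mass).
S11: dominated by S9 (cost 267≤460, torque 28.4≥26.0, efficiency 72≥55, mass 775≤987).
S12: not dominated.
Pareto-optimal: S1, S2, S6, S7, S9, S10, S12 → 7.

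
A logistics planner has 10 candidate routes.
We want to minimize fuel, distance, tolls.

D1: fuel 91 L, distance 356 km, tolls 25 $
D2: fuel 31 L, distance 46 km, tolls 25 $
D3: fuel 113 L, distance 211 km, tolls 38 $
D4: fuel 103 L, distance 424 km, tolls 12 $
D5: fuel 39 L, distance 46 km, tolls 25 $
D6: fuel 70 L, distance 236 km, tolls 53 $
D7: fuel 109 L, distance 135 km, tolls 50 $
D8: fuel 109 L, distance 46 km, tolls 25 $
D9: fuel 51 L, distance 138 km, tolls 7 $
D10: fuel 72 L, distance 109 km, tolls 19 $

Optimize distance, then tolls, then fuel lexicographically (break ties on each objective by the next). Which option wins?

First minimize distance: best is 46, kept {D2, D5, D8}.
Then minimize tolls: best is 25, kept {D2, D5, D8}.
Then minimize fuel: best is 31, kept {D2}.

D2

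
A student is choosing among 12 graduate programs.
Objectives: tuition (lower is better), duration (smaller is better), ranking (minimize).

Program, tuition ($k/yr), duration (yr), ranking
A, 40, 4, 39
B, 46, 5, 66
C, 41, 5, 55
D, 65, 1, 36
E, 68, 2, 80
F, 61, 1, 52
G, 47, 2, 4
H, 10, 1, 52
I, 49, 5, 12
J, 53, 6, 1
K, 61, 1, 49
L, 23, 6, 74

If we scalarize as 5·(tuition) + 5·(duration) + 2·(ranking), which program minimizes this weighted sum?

H

A: 5·40 + 5·4 + 2·39 = 298
B: 5·46 + 5·5 + 2·66 = 387
C: 5·41 + 5·5 + 2·55 = 340
D: 5·65 + 5·1 + 2·36 = 402
E: 5·68 + 5·2 + 2·80 = 510
F: 5·61 + 5·1 + 2·52 = 414
G: 5·47 + 5·2 + 2·4 = 253
H: 5·10 + 5·1 + 2·52 = 159
I: 5·49 + 5·5 + 2·12 = 294
J: 5·53 + 5·6 + 2·1 = 297
K: 5·61 + 5·1 + 2·49 = 408
L: 5·23 + 5·6 + 2·74 = 293
Lowest: H at 159.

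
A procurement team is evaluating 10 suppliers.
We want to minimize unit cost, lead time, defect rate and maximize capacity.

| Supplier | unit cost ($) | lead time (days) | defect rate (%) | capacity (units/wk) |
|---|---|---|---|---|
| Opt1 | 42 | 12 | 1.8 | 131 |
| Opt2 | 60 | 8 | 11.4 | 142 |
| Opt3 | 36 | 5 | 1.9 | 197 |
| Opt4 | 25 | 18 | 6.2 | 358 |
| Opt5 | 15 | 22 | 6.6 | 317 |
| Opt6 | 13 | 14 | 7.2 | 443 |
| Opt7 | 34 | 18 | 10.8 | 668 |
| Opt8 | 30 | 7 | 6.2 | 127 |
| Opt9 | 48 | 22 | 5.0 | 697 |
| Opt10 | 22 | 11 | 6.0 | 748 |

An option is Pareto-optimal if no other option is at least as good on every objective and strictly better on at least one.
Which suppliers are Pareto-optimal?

Opt1: not dominated (best defect rate).
Opt2: dominated by Opt3 (unit cost 36≤60, lead time 5≤8, defect rate 1.9≤11.4, capacity 197≥142).
Opt3: not dominated (best lead time).
Opt4: dominated by Opt10 (unit cost 22≤25, lead time 11≤18, defect rate 6.0≤6.2, capacity 748≥358).
Opt5: not dominated.
Opt6: not dominated (best unit cost).
Opt7: dominated by Opt10 (unit cost 22≤34, lead time 11≤18, defect rate 6.0≤10.8, capacity 748≥668).
Opt8: not dominated.
Opt9: not dominated.
Opt10: not dominated (best capacity).

Opt1, Opt3, Opt5, Opt6, Opt8, Opt9, Opt10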